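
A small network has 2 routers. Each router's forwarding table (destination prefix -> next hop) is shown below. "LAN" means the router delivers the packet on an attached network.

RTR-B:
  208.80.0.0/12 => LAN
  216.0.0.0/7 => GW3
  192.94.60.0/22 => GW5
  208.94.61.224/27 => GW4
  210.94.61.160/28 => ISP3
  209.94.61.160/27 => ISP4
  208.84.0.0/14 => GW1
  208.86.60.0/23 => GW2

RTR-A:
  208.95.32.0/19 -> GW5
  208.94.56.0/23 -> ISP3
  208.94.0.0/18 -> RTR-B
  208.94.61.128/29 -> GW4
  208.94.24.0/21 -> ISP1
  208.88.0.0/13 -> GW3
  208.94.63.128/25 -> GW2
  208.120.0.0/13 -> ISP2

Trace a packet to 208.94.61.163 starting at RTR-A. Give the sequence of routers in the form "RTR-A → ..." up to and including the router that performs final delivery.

At RTR-A: longest match for 208.94.61.163 is 208.94.0.0/18 -> RTR-B
At RTR-B: longest match for 208.94.61.163 is 208.80.0.0/12 -> LAN

RTR-A → RTR-B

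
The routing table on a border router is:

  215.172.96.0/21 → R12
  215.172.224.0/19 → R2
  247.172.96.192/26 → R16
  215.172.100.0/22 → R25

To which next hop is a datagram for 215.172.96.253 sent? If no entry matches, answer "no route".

Routes whose prefix contains 215.172.96.253:
  215.172.96.0/21 (215.172.96.0 - 215.172.103.255) -> R12
More-specific entries that do NOT match:
  247.172.96.192/26 (247.172.96.192 - 247.172.96.255) does not contain 215.172.96.253
  215.172.100.0/22 (215.172.100.0 - 215.172.103.255) does not contain 215.172.96.253
Longest matching prefix is /21 -> next hop R12.

R12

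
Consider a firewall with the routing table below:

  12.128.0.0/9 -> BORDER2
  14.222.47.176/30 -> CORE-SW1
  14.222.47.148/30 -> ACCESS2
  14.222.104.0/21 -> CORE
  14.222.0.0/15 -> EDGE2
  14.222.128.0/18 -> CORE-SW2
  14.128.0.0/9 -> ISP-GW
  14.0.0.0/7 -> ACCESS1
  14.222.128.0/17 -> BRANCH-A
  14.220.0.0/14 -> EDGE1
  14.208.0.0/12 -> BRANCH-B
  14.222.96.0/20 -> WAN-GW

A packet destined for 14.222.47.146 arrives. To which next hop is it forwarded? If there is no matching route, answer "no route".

EDGE2

Routes whose prefix contains 14.222.47.146:
  14.0.0.0/7 (14.0.0.0 - 15.255.255.255) -> ACCESS1
  14.128.0.0/9 (14.128.0.0 - 14.255.255.255) -> ISP-GW
  14.208.0.0/12 (14.208.0.0 - 14.223.255.255) -> BRANCH-B
  14.220.0.0/14 (14.220.0.0 - 14.223.255.255) -> EDGE1
  14.222.0.0/15 (14.222.0.0 - 14.223.255.255) -> EDGE2
More-specific entries that do NOT match:
  14.222.47.176/30 (14.222.47.176 - 14.222.47.179) does not contain 14.222.47.146
  14.222.47.148/30 (14.222.47.148 - 14.222.47.151) does not contain 14.222.47.146
  14.222.104.0/21 (14.222.104.0 - 14.222.111.255) does not contain 14.222.47.146
  14.222.96.0/20 (14.222.96.0 - 14.222.111.255) does not contain 14.222.47.146
  14.222.128.0/18 (14.222.128.0 - 14.222.191.255) does not contain 14.222.47.146
  14.222.128.0/17 (14.222.128.0 - 14.222.255.255) does not contain 14.222.47.146
Longest matching prefix is /15 -> next hop EDGE2.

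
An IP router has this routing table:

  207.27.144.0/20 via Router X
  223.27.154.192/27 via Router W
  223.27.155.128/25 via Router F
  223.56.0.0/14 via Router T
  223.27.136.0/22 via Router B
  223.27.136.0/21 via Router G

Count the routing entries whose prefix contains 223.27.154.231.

No listed prefix contains 223.27.154.231.
Total matching entries: 0.

0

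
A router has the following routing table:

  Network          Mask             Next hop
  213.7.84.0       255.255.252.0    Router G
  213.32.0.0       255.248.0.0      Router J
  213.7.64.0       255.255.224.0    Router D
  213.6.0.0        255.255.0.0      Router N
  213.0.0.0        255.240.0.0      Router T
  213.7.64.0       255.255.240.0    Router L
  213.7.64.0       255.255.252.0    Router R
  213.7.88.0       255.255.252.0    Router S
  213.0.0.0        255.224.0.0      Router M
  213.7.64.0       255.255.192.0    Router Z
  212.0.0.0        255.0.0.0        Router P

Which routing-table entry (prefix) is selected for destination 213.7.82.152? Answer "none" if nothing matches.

213.7.64.0/19

Entries matching 213.7.82.152:
  213.0.0.0/11 (213.0.0.0 - 213.31.255.255)
  213.0.0.0/12 (213.0.0.0 - 213.15.255.255)
  213.7.64.0/18 (213.7.64.0 - 213.7.127.255)
  213.7.64.0/19 (213.7.64.0 - 213.7.95.255)
Most specific is 213.7.64.0/19.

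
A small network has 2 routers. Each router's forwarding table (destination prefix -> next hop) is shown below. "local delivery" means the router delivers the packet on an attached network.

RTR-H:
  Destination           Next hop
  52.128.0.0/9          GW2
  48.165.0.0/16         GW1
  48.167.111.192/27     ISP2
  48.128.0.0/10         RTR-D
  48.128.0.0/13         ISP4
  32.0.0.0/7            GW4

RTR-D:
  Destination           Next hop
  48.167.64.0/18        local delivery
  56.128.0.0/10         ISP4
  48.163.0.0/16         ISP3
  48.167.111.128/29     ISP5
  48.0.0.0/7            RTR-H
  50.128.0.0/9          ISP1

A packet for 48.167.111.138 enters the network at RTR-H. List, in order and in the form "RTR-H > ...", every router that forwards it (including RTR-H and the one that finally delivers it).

RTR-H > RTR-D

At RTR-H: longest match for 48.167.111.138 is 48.128.0.0/10 -> RTR-D
At RTR-D: longest match for 48.167.111.138 is 48.167.64.0/18 -> local delivery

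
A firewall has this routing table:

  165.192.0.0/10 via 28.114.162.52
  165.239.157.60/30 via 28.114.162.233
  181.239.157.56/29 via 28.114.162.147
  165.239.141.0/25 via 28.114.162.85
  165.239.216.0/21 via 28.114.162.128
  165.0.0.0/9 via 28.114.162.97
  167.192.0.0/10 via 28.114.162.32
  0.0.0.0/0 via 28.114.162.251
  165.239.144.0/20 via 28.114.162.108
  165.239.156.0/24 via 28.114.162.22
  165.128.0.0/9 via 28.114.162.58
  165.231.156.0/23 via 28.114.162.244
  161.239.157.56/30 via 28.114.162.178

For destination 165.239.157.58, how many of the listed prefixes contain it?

4

Prefixes containing 165.239.157.58:
  0.0.0.0/0 (default, matches everything)
  165.128.0.0/9 (165.128.0.0 - 165.255.255.255)
  165.192.0.0/10 (165.192.0.0 - 165.255.255.255)
  165.239.144.0/20 (165.239.144.0 - 165.239.159.255)
Total matching entries: 4.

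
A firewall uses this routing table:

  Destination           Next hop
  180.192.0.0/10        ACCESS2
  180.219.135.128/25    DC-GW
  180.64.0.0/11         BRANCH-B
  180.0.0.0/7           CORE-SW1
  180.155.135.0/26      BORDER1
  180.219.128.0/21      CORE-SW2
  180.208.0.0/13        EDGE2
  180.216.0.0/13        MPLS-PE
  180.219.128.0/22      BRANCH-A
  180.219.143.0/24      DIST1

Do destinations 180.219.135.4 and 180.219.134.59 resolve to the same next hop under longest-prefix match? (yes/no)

yes

180.219.135.4: longest match 180.219.128.0/21 -> CORE-SW2
180.219.134.59: longest match 180.219.128.0/21 -> CORE-SW2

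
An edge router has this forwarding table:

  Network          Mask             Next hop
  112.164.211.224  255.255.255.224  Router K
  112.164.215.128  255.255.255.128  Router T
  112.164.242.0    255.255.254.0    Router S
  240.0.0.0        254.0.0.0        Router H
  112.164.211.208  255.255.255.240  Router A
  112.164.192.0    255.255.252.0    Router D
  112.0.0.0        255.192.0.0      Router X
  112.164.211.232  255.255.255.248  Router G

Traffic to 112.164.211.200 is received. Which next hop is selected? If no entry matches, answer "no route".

no route

No entry's prefix contains 112.164.211.200; there is no default route.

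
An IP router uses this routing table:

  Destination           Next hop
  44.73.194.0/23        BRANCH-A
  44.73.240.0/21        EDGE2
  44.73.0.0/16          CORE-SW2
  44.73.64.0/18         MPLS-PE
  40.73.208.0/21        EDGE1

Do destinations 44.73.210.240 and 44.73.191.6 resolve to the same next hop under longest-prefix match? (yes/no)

yes

44.73.210.240: longest match 44.73.0.0/16 -> CORE-SW2
44.73.191.6: longest match 44.73.0.0/16 -> CORE-SW2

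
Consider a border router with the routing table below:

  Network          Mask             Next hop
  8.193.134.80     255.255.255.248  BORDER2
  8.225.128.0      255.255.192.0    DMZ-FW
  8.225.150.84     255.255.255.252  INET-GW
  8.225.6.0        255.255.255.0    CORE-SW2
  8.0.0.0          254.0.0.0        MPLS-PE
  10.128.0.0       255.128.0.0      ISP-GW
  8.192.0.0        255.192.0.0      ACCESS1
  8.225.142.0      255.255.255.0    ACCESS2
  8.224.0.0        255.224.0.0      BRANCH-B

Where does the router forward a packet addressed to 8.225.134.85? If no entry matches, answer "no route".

Routes whose prefix contains 8.225.134.85:
  8.0.0.0/7 (8.0.0.0 - 9.255.255.255) -> MPLS-PE
  8.192.0.0/10 (8.192.0.0 - 8.255.255.255) -> ACCESS1
  8.224.0.0/11 (8.224.0.0 - 8.255.255.255) -> BRANCH-B
  8.225.128.0/18 (8.225.128.0 - 8.225.191.255) -> DMZ-FW
More-specific entries that do NOT match:
  8.225.150.84/30 (8.225.150.84 - 8.225.150.87) does not contain 8.225.134.85
  8.193.134.80/29 (8.193.134.80 - 8.193.134.87) does not contain 8.225.134.85
  8.225.6.0/24 (8.225.6.0 - 8.225.6.255) does not contain 8.225.134.85
  8.225.142.0/24 (8.225.142.0 - 8.225.142.255) does not contain 8.225.134.85
Longest matching prefix is /18 -> next hop DMZ-FW.

DMZ-FW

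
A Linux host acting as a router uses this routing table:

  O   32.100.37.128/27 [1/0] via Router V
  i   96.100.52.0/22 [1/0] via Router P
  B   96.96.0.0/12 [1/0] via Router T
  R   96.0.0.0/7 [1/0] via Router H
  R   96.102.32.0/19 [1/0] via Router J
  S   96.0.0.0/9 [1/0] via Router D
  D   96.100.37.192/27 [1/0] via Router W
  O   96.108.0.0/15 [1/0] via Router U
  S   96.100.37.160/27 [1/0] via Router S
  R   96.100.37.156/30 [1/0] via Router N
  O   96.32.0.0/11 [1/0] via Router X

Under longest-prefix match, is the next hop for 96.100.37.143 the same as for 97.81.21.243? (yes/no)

96.100.37.143: longest match 96.96.0.0/12 -> Router T
97.81.21.243: longest match 96.0.0.0/7 -> Router H

no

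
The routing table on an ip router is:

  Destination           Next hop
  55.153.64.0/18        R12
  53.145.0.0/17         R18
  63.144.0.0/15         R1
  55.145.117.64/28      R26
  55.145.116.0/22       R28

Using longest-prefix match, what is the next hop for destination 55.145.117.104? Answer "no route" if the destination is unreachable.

Routes whose prefix contains 55.145.117.104:
  55.145.116.0/22 (55.145.116.0 - 55.145.119.255) -> R28
More-specific entries that do NOT match:
  55.145.117.64/28 (55.145.117.64 - 55.145.117.79) does not contain 55.145.117.104
Longest matching prefix is /22 -> next hop R28.

R28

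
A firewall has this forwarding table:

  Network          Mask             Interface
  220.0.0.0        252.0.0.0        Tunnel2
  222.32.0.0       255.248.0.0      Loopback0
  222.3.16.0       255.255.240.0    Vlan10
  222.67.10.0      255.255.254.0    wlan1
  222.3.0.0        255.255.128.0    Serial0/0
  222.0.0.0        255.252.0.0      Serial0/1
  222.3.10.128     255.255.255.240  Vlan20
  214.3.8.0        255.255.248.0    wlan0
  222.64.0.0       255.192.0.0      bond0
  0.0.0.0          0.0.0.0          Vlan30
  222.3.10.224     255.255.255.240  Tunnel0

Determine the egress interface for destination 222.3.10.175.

Serial0/0

Routes whose prefix contains 222.3.10.175:
  0.0.0.0/0 (default, matches everything) -> Vlan30
  220.0.0.0/6 (220.0.0.0 - 223.255.255.255) -> Tunnel2
  222.0.0.0/14 (222.0.0.0 - 222.3.255.255) -> Serial0/1
  222.3.0.0/17 (222.3.0.0 - 222.3.127.255) -> Serial0/0
More-specific entries that do NOT match:
  222.3.10.128/28 (222.3.10.128 - 222.3.10.143) does not contain 222.3.10.175
  222.3.10.224/28 (222.3.10.224 - 222.3.10.239) does not contain 222.3.10.175
  222.67.10.0/23 (222.67.10.0 - 222.67.11.255) does not contain 222.3.10.175
  214.3.8.0/21 (214.3.8.0 - 214.3.15.255) does not contain 222.3.10.175
  222.3.16.0/20 (222.3.16.0 - 222.3.31.255) does not contain 222.3.10.175
Longest matching prefix is /17 -> interface Serial0/0.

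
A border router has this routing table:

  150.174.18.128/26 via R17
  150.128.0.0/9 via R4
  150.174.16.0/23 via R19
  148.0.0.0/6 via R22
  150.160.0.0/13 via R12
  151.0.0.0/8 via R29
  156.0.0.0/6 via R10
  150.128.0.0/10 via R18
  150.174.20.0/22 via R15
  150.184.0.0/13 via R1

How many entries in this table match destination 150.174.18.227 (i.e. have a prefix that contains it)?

Prefixes containing 150.174.18.227:
  148.0.0.0/6 (148.0.0.0 - 151.255.255.255)
  150.128.0.0/9 (150.128.0.0 - 150.255.255.255)
  150.128.0.0/10 (150.128.0.0 - 150.191.255.255)
Total matching entries: 3.

3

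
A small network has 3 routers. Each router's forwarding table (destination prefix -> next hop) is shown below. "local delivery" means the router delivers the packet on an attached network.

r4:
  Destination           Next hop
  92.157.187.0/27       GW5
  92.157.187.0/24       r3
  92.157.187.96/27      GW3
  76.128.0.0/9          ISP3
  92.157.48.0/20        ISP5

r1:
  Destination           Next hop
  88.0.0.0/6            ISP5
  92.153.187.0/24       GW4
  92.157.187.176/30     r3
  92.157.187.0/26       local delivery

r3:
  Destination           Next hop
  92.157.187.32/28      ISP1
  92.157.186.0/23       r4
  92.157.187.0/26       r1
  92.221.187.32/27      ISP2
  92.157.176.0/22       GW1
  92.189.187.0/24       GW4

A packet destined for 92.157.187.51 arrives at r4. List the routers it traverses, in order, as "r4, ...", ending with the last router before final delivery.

r4, r3, r1

At r4: longest match for 92.157.187.51 is 92.157.187.0/24 -> r3
At r3: longest match for 92.157.187.51 is 92.157.187.0/26 -> r1
At r1: longest match for 92.157.187.51 is 92.157.187.0/26 -> local delivery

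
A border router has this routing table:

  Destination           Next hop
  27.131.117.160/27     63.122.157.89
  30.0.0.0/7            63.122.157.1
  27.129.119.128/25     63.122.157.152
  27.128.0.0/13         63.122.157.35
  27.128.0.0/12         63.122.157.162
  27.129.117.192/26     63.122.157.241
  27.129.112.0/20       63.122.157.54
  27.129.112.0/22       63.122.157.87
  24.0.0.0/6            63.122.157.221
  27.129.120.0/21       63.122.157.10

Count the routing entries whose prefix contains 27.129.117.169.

4

Prefixes containing 27.129.117.169:
  24.0.0.0/6 (24.0.0.0 - 27.255.255.255)
  27.128.0.0/12 (27.128.0.0 - 27.143.255.255)
  27.128.0.0/13 (27.128.0.0 - 27.135.255.255)
  27.129.112.0/20 (27.129.112.0 - 27.129.127.255)
Total matching entries: 4.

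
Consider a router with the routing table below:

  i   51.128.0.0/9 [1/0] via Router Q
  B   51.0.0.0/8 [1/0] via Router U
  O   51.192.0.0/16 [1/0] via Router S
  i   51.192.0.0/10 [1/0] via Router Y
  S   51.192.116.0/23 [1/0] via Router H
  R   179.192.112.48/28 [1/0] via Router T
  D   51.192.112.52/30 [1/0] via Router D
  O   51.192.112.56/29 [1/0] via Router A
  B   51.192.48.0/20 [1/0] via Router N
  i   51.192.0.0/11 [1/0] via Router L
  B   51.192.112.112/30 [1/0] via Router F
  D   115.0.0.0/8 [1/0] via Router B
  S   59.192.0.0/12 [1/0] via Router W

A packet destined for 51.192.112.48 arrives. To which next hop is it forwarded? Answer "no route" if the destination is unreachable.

Routes whose prefix contains 51.192.112.48:
  51.0.0.0/8 (51.0.0.0 - 51.255.255.255) -> Router U
  51.128.0.0/9 (51.128.0.0 - 51.255.255.255) -> Router Q
  51.192.0.0/10 (51.192.0.0 - 51.255.255.255) -> Router Y
  51.192.0.0/11 (51.192.0.0 - 51.223.255.255) -> Router L
  51.192.0.0/16 (51.192.0.0 - 51.192.255.255) -> Router S
More-specific entries that do NOT match:
  51.192.112.52/30 (51.192.112.52 - 51.192.112.55) does not contain 51.192.112.48
  51.192.112.112/30 (51.192.112.112 - 51.192.112.115) does not contain 51.192.112.48
  51.192.112.56/29 (51.192.112.56 - 51.192.112.63) does not contain 51.192.112.48
  179.192.112.48/28 (179.192.112.48 - 179.192.112.63) does not contain 51.192.112.48
  51.192.116.0/23 (51.192.116.0 - 51.192.117.255) does not contain 51.192.112.48
  51.192.48.0/20 (51.192.48.0 - 51.192.63.255) does not contain 51.192.112.48
Longest matching prefix is /16 -> next hop Router S.

Router S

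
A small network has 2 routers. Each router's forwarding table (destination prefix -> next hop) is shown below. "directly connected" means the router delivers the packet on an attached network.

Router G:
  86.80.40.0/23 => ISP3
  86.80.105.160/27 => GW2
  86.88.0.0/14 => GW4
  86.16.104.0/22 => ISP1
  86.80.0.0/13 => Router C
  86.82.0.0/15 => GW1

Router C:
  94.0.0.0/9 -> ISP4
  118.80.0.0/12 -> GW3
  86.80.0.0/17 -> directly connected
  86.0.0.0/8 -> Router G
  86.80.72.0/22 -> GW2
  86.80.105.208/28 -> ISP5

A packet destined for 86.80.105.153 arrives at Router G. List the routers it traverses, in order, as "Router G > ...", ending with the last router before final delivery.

Router G > Router C

At Router G: longest match for 86.80.105.153 is 86.80.0.0/13 -> Router C
At Router C: longest match for 86.80.105.153 is 86.80.0.0/17 -> directly connected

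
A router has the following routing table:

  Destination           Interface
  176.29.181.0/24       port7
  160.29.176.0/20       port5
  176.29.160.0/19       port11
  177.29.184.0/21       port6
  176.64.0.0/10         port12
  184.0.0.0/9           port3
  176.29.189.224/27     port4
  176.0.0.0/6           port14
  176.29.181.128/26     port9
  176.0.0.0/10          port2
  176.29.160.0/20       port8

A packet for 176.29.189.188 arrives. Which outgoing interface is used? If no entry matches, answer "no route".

Routes whose prefix contains 176.29.189.188:
  176.0.0.0/6 (176.0.0.0 - 179.255.255.255) -> port14
  176.0.0.0/10 (176.0.0.0 - 176.63.255.255) -> port2
  176.29.160.0/19 (176.29.160.0 - 176.29.191.255) -> port11
More-specific entries that do NOT match:
  176.29.189.224/27 (176.29.189.224 - 176.29.189.255) does not contain 176.29.189.188
  176.29.181.128/26 (176.29.181.128 - 176.29.181.191) does not contain 176.29.189.188
  176.29.181.0/24 (176.29.181.0 - 176.29.181.255) does not contain 176.29.189.188
  177.29.184.0/21 (177.29.184.0 - 177.29.191.255) does not contain 176.29.189.188
  160.29.176.0/20 (160.29.176.0 - 160.29.191.255) does not contain 176.29.189.188
  176.29.160.0/20 (176.29.160.0 - 176.29.175.255) does not contain 176.29.189.188
Longest matching prefix is /19 -> interface port11.

port11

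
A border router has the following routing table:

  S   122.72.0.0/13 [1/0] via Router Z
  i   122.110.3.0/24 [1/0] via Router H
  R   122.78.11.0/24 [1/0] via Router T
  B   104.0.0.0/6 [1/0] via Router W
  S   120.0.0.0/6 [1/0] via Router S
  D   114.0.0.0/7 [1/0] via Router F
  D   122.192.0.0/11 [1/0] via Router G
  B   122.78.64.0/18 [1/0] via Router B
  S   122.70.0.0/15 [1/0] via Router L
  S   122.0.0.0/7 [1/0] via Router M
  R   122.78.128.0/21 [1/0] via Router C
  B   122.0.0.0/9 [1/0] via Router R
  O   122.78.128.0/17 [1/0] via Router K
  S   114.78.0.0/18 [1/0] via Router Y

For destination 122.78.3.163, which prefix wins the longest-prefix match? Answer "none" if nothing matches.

Entries matching 122.78.3.163:
  120.0.0.0/6 (120.0.0.0 - 123.255.255.255)
  122.0.0.0/7 (122.0.0.0 - 123.255.255.255)
  122.0.0.0/9 (122.0.0.0 - 122.127.255.255)
  122.72.0.0/13 (122.72.0.0 - 122.79.255.255)
Most specific is 122.72.0.0/13.

122.72.0.0/13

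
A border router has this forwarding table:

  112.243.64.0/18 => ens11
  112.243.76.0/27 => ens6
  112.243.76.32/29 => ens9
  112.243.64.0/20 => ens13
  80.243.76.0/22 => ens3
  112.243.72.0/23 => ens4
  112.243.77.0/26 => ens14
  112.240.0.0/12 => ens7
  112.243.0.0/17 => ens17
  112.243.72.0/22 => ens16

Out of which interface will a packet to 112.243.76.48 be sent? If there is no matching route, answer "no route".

Routes whose prefix contains 112.243.76.48:
  112.240.0.0/12 (112.240.0.0 - 112.255.255.255) -> ens7
  112.243.0.0/17 (112.243.0.0 - 112.243.127.255) -> ens17
  112.243.64.0/18 (112.243.64.0 - 112.243.127.255) -> ens11
  112.243.64.0/20 (112.243.64.0 - 112.243.79.255) -> ens13
More-specific entries that do NOT match:
  112.243.76.32/29 (112.243.76.32 - 112.243.76.39) does not contain 112.243.76.48
  112.243.76.0/27 (112.243.76.0 - 112.243.76.31) does not contain 112.243.76.48
  112.243.77.0/26 (112.243.77.0 - 112.243.77.63) does not contain 112.243.76.48
  112.243.72.0/23 (112.243.72.0 - 112.243.73.255) does not contain 112.243.76.48
  80.243.76.0/22 (80.243.76.0 - 80.243.79.255) does not contain 112.243.76.48
  112.243.72.0/22 (112.243.72.0 - 112.243.75.255) does not contain 112.243.76.48
Longest matching prefix is /20 -> interface ens13.

ens13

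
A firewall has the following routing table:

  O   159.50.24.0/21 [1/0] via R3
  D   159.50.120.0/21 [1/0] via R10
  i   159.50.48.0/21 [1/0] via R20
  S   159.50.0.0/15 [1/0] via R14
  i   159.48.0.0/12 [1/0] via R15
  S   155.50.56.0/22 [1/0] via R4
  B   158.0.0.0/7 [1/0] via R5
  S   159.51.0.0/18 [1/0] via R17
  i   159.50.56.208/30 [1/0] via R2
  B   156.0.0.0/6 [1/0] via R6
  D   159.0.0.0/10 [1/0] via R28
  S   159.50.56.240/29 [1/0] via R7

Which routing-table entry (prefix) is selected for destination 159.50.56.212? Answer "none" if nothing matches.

159.50.0.0/15

Entries matching 159.50.56.212:
  156.0.0.0/6 (156.0.0.0 - 159.255.255.255)
  158.0.0.0/7 (158.0.0.0 - 159.255.255.255)
  159.0.0.0/10 (159.0.0.0 - 159.63.255.255)
  159.48.0.0/12 (159.48.0.0 - 159.63.255.255)
  159.50.0.0/15 (159.50.0.0 - 159.51.255.255)
Most specific is 159.50.0.0/15.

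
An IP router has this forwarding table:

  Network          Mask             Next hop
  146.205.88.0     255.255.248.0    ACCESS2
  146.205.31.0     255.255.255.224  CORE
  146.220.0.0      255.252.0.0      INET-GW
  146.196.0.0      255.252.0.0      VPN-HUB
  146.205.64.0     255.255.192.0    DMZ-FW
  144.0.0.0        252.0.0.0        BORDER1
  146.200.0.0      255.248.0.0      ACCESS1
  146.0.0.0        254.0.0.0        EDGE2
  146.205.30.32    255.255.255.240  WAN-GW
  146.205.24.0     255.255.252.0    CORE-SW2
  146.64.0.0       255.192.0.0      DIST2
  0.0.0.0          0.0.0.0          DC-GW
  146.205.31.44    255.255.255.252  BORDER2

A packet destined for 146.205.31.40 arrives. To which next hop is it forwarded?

Routes whose prefix contains 146.205.31.40:
  0.0.0.0/0 (default, matches everything) -> DC-GW
  144.0.0.0/6 (144.0.0.0 - 147.255.255.255) -> BORDER1
  146.0.0.0/7 (146.0.0.0 - 147.255.255.255) -> EDGE2
  146.200.0.0/13 (146.200.0.0 - 146.207.255.255) -> ACCESS1
More-specific entries that do NOT match:
  146.205.31.44/30 (146.205.31.44 - 146.205.31.47) does not contain 146.205.31.40
  146.205.30.32/28 (146.205.30.32 - 146.205.30.47) does not contain 146.205.31.40
  146.205.31.0/27 (146.205.31.0 - 146.205.31.31) does not contain 146.205.31.40
  146.205.24.0/22 (146.205.24.0 - 146.205.27.255) does not contain 146.205.31.40
  146.205.88.0/21 (146.205.88.0 - 146.205.95.255) does not contain 146.205.31.40
  146.205.64.0/18 (146.205.64.0 - 146.205.127.255) does not contain 146.205.31.40
  146.220.0.0/14 (146.220.0.0 - 146.223.255.255) does not contain 146.205.31.40
  146.196.0.0/14 (146.196.0.0 - 146.199.255.255) does not contain 146.205.31.40
Longest matching prefix is /13 -> next hop ACCESS1.

ACCESS1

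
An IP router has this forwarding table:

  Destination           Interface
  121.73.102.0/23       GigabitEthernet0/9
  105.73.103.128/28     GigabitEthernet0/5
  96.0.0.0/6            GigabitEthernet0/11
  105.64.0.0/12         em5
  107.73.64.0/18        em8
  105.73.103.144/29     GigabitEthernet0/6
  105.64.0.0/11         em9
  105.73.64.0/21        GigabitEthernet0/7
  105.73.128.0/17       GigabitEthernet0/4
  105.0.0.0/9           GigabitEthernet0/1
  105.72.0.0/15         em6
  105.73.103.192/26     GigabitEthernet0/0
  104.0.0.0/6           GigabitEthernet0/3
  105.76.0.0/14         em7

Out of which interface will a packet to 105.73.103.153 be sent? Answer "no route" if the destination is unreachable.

Routes whose prefix contains 105.73.103.153:
  104.0.0.0/6 (104.0.0.0 - 107.255.255.255) -> GigabitEthernet0/3
  105.0.0.0/9 (105.0.0.0 - 105.127.255.255) -> GigabitEthernet0/1
  105.64.0.0/11 (105.64.0.0 - 105.95.255.255) -> em9
  105.64.0.0/12 (105.64.0.0 - 105.79.255.255) -> em5
  105.72.0.0/15 (105.72.0.0 - 105.73.255.255) -> em6
More-specific entries that do NOT match:
  105.73.103.144/29 (105.73.103.144 - 105.73.103.151) does not contain 105.73.103.153
  105.73.103.128/28 (105.73.103.128 - 105.73.103.143) does not contain 105.73.103.153
  105.73.103.192/26 (105.73.103.192 - 105.73.103.255) does not contain 105.73.103.153
  121.73.102.0/23 (121.73.102.0 - 121.73.103.255) does not contain 105.73.103.153
  105.73.64.0/21 (105.73.64.0 - 105.73.71.255) does not contain 105.73.103.153
  107.73.64.0/18 (107.73.64.0 - 107.73.127.255) does not contain 105.73.103.153
  105.73.128.0/17 (105.73.128.0 - 105.73.255.255) does not contain 105.73.103.153
Longest matching prefix is /15 -> interface em6.

em6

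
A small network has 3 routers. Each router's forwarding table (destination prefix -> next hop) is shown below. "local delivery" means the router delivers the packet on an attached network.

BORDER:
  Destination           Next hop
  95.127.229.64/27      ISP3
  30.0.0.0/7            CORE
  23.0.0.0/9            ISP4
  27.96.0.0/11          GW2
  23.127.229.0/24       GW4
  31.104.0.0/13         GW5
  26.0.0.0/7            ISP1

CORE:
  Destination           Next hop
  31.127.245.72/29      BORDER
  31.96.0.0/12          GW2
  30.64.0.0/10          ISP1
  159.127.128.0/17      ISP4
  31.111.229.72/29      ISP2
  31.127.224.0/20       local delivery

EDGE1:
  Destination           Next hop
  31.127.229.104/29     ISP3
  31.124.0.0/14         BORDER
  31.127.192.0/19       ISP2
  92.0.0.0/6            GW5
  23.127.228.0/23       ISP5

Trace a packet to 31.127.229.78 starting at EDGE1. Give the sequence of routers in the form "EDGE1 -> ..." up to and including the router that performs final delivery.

EDGE1 -> BORDER -> CORE

At EDGE1: longest match for 31.127.229.78 is 31.124.0.0/14 -> BORDER
At BORDER: longest match for 31.127.229.78 is 30.0.0.0/7 -> CORE
At CORE: longest match for 31.127.229.78 is 31.127.224.0/20 -> local delivery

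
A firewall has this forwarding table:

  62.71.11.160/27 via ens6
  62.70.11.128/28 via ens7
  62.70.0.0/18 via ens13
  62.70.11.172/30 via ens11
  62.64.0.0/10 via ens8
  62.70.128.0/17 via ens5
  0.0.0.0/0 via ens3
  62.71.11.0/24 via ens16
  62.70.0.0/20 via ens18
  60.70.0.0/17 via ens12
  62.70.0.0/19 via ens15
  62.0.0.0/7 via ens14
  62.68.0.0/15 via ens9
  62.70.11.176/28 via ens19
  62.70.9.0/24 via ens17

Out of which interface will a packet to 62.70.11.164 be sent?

Routes whose prefix contains 62.70.11.164:
  0.0.0.0/0 (default, matches everything) -> ens3
  62.0.0.0/7 (62.0.0.0 - 63.255.255.255) -> ens14
  62.64.0.0/10 (62.64.0.0 - 62.127.255.255) -> ens8
  62.70.0.0/18 (62.70.0.0 - 62.70.63.255) -> ens13
  62.70.0.0/19 (62.70.0.0 - 62.70.31.255) -> ens15
  62.70.0.0/20 (62.70.0.0 - 62.70.15.255) -> ens18
More-specific entries that do NOT match:
  62.70.11.172/30 (62.70.11.172 - 62.70.11.175) does not contain 62.70.11.164
  62.70.11.128/28 (62.70.11.128 - 62.70.11.143) does not contain 62.70.11.164
  62.70.11.176/28 (62.70.11.176 - 62.70.11.191) does not contain 62.70.11.164
  62.71.11.160/27 (62.71.11.160 - 62.71.11.191) does not contain 62.70.11.164
  62.71.11.0/24 (62.71.11.0 - 62.71.11.255) does not contain 62.70.11.164
  62.70.9.0/24 (62.70.9.0 - 62.70.9.255) does not contain 62.70.11.164
Longest matching prefix is /20 -> interface ens18.

ens18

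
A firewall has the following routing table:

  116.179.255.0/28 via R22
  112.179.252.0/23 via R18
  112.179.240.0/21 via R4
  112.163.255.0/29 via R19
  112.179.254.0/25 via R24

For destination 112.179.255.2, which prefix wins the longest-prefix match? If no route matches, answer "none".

none

112.179.255.2 is outside every listed prefix and there is no default route.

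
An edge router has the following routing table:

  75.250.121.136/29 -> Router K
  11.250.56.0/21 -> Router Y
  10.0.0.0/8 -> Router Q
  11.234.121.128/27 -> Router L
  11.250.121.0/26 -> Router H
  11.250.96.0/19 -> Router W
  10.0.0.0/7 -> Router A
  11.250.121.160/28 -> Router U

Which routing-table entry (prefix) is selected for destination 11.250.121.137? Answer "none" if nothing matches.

11.250.96.0/19

Entries matching 11.250.121.137:
  10.0.0.0/7 (10.0.0.0 - 11.255.255.255)
  11.250.96.0/19 (11.250.96.0 - 11.250.127.255)
Most specific is 11.250.96.0/19.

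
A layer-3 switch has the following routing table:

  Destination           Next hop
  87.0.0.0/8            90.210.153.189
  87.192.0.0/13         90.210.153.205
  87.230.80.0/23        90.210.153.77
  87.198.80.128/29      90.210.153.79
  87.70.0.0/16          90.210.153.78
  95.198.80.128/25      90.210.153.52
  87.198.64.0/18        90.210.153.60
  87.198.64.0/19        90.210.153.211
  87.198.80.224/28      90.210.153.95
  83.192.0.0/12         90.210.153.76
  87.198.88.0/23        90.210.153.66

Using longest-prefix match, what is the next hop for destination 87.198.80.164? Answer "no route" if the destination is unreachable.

Routes whose prefix contains 87.198.80.164:
  87.0.0.0/8 (87.0.0.0 - 87.255.255.255) -> 90.210.153.189
  87.192.0.0/13 (87.192.0.0 - 87.199.255.255) -> 90.210.153.205
  87.198.64.0/18 (87.198.64.0 - 87.198.127.255) -> 90.210.153.60
  87.198.64.0/19 (87.198.64.0 - 87.198.95.255) -> 90.210.153.211
More-specific entries that do NOT match:
  87.198.80.128/29 (87.198.80.128 - 87.198.80.135) does not contain 87.198.80.164
  87.198.80.224/28 (87.198.80.224 - 87.198.80.239) does not contain 87.198.80.164
  95.198.80.128/25 (95.198.80.128 - 95.198.80.255) does not contain 87.198.80.164
  87.230.80.0/23 (87.230.80.0 - 87.230.81.255) does not contain 87.198.80.164
  87.198.88.0/23 (87.198.88.0 - 87.198.89.255) does not contain 87.198.80.164
Longest matching prefix is /19 -> next hop 90.210.153.211.

90.210.153.211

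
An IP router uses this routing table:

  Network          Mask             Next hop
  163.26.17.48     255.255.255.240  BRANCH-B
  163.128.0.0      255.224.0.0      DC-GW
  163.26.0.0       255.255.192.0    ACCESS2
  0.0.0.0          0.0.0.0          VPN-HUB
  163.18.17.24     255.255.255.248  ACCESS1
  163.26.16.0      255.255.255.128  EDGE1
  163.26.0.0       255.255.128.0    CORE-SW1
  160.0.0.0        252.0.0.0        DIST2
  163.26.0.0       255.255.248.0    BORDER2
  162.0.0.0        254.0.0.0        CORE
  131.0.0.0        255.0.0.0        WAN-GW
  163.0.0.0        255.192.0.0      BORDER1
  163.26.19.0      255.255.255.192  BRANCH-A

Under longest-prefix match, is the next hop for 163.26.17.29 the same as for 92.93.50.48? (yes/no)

163.26.17.29: longest match 163.26.0.0/18 -> ACCESS2
92.93.50.48: longest match 0.0.0.0/0 -> VPN-HUB

no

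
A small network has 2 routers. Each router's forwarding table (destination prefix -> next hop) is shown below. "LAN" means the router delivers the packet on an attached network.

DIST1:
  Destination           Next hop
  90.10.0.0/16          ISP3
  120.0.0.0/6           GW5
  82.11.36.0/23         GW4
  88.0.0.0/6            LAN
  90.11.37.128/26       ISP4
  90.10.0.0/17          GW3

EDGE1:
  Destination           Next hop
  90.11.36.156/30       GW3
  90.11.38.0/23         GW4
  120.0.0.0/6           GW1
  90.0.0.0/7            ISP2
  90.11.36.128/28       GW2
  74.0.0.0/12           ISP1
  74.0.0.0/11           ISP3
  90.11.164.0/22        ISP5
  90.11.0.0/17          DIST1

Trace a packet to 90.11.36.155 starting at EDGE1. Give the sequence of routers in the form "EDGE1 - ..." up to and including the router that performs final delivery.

EDGE1 - DIST1

At EDGE1: longest match for 90.11.36.155 is 90.11.0.0/17 -> DIST1
At DIST1: longest match for 90.11.36.155 is 88.0.0.0/6 -> LAN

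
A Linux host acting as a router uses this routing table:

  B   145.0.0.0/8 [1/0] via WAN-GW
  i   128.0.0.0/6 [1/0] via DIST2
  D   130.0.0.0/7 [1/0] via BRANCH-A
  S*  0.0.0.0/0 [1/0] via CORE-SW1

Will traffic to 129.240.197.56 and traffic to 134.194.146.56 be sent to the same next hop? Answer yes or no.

129.240.197.56: longest match 128.0.0.0/6 -> DIST2
134.194.146.56: longest match 0.0.0.0/0 -> CORE-SW1

no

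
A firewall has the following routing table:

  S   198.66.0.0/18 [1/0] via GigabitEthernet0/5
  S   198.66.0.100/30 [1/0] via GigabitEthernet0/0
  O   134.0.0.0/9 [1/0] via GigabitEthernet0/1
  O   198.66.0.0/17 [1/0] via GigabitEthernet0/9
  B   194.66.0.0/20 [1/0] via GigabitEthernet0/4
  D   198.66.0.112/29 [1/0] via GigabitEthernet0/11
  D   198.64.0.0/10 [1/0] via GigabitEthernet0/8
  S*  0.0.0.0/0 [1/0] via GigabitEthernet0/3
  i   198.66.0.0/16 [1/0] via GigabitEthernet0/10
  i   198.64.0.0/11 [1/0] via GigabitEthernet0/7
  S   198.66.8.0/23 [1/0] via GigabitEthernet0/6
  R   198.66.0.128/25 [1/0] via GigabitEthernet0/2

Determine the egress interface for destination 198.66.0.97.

GigabitEthernet0/5

Routes whose prefix contains 198.66.0.97:
  0.0.0.0/0 (default, matches everything) -> GigabitEthernet0/3
  198.64.0.0/10 (198.64.0.0 - 198.127.255.255) -> GigabitEthernet0/8
  198.64.0.0/11 (198.64.0.0 - 198.95.255.255) -> GigabitEthernet0/7
  198.66.0.0/16 (198.66.0.0 - 198.66.255.255) -> GigabitEthernet0/10
  198.66.0.0/17 (198.66.0.0 - 198.66.127.255) -> GigabitEthernet0/9
  198.66.0.0/18 (198.66.0.0 - 198.66.63.255) -> GigabitEthernet0/5
More-specific entries that do NOT match:
  198.66.0.100/30 (198.66.0.100 - 198.66.0.103) does not contain 198.66.0.97
  198.66.0.112/29 (198.66.0.112 - 198.66.0.119) does not contain 198.66.0.97
  198.66.0.128/25 (198.66.0.128 - 198.66.0.255) does not contain 198.66.0.97
  198.66.8.0/23 (198.66.8.0 - 198.66.9.255) does not contain 198.66.0.97
  194.66.0.0/20 (194.66.0.0 - 194.66.15.255) does not contain 198.66.0.97
Longest matching prefix is /18 -> interface GigabitEthernet0/5.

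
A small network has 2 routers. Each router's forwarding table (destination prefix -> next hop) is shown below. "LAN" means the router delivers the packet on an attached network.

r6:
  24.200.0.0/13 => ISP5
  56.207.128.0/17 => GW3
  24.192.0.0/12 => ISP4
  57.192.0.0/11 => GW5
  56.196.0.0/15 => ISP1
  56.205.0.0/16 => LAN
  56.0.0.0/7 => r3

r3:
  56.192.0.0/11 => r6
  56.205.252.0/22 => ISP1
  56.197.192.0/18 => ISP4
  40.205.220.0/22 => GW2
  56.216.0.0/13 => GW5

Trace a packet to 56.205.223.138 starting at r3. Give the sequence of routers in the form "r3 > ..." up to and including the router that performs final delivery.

r3 > r6

At r3: longest match for 56.205.223.138 is 56.192.0.0/11 -> r6
At r6: longest match for 56.205.223.138 is 56.205.0.0/16 -> LAN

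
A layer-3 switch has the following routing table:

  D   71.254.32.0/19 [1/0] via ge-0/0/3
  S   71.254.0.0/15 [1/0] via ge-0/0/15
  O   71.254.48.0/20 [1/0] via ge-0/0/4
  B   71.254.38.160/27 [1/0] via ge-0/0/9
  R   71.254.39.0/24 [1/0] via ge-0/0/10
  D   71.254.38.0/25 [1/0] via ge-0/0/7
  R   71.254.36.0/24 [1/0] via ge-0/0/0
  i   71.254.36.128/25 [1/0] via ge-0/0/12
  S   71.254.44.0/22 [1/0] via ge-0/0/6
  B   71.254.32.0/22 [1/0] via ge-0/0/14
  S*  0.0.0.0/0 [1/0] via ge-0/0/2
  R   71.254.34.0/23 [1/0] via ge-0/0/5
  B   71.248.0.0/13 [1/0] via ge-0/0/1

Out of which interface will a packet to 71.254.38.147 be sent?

ge-0/0/3

Routes whose prefix contains 71.254.38.147:
  0.0.0.0/0 (default, matches everything) -> ge-0/0/2
  71.248.0.0/13 (71.248.0.0 - 71.255.255.255) -> ge-0/0/1
  71.254.0.0/15 (71.254.0.0 - 71.255.255.255) -> ge-0/0/15
  71.254.32.0/19 (71.254.32.0 - 71.254.63.255) -> ge-0/0/3
More-specific entries that do NOT match:
  71.254.38.160/27 (71.254.38.160 - 71.254.38.191) does not contain 71.254.38.147
  71.254.38.0/25 (71.254.38.0 - 71.254.38.127) does not contain 71.254.38.147
  71.254.36.128/25 (71.254.36.128 - 71.254.36.255) does not contain 71.254.38.147
  71.254.39.0/24 (71.254.39.0 - 71.254.39.255) does not contain 71.254.38.147
  71.254.36.0/24 (71.254.36.0 - 71.254.36.255) does not contain 71.254.38.147
  71.254.34.0/23 (71.254.34.0 - 71.254.35.255) does not contain 71.254.38.147
  71.254.44.0/22 (71.254.44.0 - 71.254.47.255) does not contain 71.254.38.147
  71.254.32.0/22 (71.254.32.0 - 71.254.35.255) does not contain 71.254.38.147
  71.254.48.0/20 (71.254.48.0 - 71.254.63.255) does not contain 71.254.38.147
Longest matching prefix is /19 -> interface ge-0/0/3.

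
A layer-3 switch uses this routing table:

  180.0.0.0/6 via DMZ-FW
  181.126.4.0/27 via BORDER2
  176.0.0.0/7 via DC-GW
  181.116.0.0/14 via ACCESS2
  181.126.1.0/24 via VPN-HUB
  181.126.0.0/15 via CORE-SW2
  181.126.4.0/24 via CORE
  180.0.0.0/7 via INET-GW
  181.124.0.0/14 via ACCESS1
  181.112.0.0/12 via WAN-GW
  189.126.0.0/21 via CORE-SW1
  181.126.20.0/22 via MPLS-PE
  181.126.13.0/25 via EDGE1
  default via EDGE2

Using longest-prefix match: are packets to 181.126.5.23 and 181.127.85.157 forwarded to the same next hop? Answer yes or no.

yes

181.126.5.23: longest match 181.126.0.0/15 -> CORE-SW2
181.127.85.157: longest match 181.126.0.0/15 -> CORE-SW2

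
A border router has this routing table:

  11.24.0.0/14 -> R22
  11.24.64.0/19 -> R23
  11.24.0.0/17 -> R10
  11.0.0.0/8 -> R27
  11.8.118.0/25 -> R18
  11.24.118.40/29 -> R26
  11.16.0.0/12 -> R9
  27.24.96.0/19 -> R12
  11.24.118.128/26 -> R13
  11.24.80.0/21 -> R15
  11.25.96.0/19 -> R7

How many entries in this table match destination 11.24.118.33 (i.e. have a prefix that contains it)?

Prefixes containing 11.24.118.33:
  11.0.0.0/8 (11.0.0.0 - 11.255.255.255)
  11.16.0.0/12 (11.16.0.0 - 11.31.255.255)
  11.24.0.0/14 (11.24.0.0 - 11.27.255.255)
  11.24.0.0/17 (11.24.0.0 - 11.24.127.255)
Total matching entries: 4.

4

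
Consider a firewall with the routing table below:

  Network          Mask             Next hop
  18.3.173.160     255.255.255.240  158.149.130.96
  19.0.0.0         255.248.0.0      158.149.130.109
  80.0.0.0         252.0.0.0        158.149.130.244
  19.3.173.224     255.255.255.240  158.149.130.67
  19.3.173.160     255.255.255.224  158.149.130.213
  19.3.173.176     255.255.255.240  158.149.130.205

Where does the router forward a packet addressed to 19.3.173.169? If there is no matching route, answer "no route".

Routes whose prefix contains 19.3.173.169:
  19.0.0.0/13 (19.0.0.0 - 19.7.255.255) -> 158.149.130.109
  19.3.173.160/27 (19.3.173.160 - 19.3.173.191) -> 158.149.130.213
More-specific entries that do NOT match:
  18.3.173.160/28 (18.3.173.160 - 18.3.173.175) does not contain 19.3.173.169
  19.3.173.224/28 (19.3.173.224 - 19.3.173.239) does not contain 19.3.173.169
  19.3.173.176/28 (19.3.173.176 - 19.3.173.191) does not contain 19.3.173.169
Longest matching prefix is /27 -> next hop 158.149.130.213.

158.149.130.213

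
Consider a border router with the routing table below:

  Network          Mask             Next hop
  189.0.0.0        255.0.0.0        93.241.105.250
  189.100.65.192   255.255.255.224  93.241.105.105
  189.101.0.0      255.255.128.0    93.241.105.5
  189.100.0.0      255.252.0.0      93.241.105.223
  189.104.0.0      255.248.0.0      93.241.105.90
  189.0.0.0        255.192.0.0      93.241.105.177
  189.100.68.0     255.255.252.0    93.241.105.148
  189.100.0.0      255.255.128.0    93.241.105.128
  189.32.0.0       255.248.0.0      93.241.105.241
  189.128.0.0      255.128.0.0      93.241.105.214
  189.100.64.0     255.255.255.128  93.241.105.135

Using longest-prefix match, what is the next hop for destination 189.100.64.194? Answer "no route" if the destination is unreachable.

Routes whose prefix contains 189.100.64.194:
  189.0.0.0/8 (189.0.0.0 - 189.255.255.255) -> 93.241.105.250
  189.100.0.0/14 (189.100.0.0 - 189.103.255.255) -> 93.241.105.223
  189.100.0.0/17 (189.100.0.0 - 189.100.127.255) -> 93.241.105.128
More-specific entries that do NOT match:
  189.100.65.192/27 (189.100.65.192 - 189.100.65.223) does not contain 189.100.64.194
  189.100.64.0/25 (189.100.64.0 - 189.100.64.127) does not contain 189.100.64.194
  189.100.68.0/22 (189.100.68.0 - 189.100.71.255) does not contain 189.100.64.194
Longest matching prefix is /17 -> next hop 93.241.105.128.

93.241.105.128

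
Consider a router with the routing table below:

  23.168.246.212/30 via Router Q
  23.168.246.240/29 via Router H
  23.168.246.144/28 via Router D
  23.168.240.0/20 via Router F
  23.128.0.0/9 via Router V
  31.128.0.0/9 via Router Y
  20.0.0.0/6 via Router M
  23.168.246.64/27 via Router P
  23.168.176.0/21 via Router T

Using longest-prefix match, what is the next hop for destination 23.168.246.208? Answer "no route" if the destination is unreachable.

Routes whose prefix contains 23.168.246.208:
  20.0.0.0/6 (20.0.0.0 - 23.255.255.255) -> Router M
  23.128.0.0/9 (23.128.0.0 - 23.255.255.255) -> Router V
  23.168.240.0/20 (23.168.240.0 - 23.168.255.255) -> Router F
More-specific entries that do NOT match:
  23.168.246.212/30 (23.168.246.212 - 23.168.246.215) does not contain 23.168.246.208
  23.168.246.240/29 (23.168.246.240 - 23.168.246.247) does not contain 23.168.246.208
  23.168.246.144/28 (23.168.246.144 - 23.168.246.159) does not contain 23.168.246.208
  23.168.246.64/27 (23.168.246.64 - 23.168.246.95) does not contain 23.168.246.208
  23.168.176.0/21 (23.168.176.0 - 23.168.183.255) does not contain 23.168.246.208
Longest matching prefix is /20 -> next hop Router F.

Router F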